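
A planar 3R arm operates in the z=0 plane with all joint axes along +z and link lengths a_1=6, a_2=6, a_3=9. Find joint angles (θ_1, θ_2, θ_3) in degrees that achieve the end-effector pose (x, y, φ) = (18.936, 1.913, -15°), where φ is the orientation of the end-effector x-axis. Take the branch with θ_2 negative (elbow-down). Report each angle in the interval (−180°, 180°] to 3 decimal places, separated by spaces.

45.000 -45.002 -14.998

wrist centre = target − a_3·(cos φ, sin φ) = (10.2427, 4.2424)
cos θ_2 = (122.9100−6²−6²)/(2·6·6) = 0.7071; θ_2 = -45.0020° (elbow-down)
β = atan2(4.2424,10.2427) = 22.4987°; ψ = atan2(-4.2428,10.2425) = -22.5010°
θ_1 = β − ψ = 44.9996°
θ_3 = φ − θ_1 − θ_2 = -14.9977° (wrapped to (-180°,180°])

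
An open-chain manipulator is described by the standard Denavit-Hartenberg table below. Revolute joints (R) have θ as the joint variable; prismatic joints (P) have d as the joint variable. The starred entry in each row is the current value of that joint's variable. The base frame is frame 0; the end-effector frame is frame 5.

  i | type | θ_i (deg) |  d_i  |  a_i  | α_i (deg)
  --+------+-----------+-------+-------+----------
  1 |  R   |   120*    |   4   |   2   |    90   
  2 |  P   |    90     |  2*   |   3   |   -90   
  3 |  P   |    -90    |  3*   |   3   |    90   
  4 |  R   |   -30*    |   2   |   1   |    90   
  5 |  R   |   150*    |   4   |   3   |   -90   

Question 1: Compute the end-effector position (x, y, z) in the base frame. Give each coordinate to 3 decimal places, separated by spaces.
0.567 2.250 3.500

after link 1: o_1 = (-1.0000, 1.7321, 4.0000)
after link 2: o_2 = (0.7321, 2.7321, 7.0000)
after link 3: o_3 = (4.8301, 1.6340, 7.0000)
after link 4: o_4 = (5.3301, 2.5000, 5.0000)
after link 5: o_5 = (0.5670, 2.2500, 3.5000)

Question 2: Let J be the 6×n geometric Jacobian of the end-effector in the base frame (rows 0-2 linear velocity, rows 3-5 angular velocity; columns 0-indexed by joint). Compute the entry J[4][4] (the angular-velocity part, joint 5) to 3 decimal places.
axis z_4 = (-0.8660,0.5000,-0.0000); lever o_n−o_4 = (-4.7631,-0.2500,-1.5000)
cross product → J_v[:, 4] = (-0.7500,-1.2990,2.5981)
J_ω[:, 4] = z_4
entry J[4][4] = 0.5000

0.500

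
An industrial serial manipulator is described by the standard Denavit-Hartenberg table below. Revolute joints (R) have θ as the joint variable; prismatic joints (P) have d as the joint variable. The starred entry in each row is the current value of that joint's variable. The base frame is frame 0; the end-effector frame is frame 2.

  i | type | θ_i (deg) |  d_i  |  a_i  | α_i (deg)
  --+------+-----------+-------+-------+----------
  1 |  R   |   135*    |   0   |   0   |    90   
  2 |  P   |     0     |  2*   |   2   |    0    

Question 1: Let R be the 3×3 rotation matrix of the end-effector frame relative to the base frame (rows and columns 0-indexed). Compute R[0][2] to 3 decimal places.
End-effector z-axis (col 2 of R) = (0.7071,0.7071,0.0000)
R[0][2] = 0.7071

0.707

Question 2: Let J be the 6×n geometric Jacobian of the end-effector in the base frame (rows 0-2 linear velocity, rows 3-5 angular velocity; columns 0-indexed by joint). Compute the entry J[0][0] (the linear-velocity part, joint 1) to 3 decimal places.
-2.828

axis z_0 = ẑ; lever o_n−o_0 = (0.0000,2.8284,0.0000)
cross product → J_v[:, 0] = (-2.8284,0.0000,0.0000)
J_ω[:, 0] = z_0
entry J[0][0] = -2.8284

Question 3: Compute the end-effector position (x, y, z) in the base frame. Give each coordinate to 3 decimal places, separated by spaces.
after link 1: o_1 = (0.0000, 0.0000, 0.0000)
after link 2: o_2 = (0.0000, 2.8284, 0.0000)

0.000 2.828 0.000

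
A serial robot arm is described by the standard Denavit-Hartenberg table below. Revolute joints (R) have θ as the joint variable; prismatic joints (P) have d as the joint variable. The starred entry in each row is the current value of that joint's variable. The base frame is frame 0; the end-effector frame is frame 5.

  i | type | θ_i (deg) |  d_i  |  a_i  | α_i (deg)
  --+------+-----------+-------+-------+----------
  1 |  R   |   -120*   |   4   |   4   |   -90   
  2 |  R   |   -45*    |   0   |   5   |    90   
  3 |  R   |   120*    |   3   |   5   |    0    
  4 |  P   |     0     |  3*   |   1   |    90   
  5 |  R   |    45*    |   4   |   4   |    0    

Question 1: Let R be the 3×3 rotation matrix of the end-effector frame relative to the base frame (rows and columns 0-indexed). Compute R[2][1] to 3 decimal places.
End-effector y-axis (col 1 of R) = (-0.4053,0.5227,0.7500)
R[2][1] = 0.7500

0.750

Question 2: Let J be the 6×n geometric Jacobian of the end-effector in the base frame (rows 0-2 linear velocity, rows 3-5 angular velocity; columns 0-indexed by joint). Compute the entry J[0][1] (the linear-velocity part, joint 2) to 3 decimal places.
axis z_1 = (0.8660,-0.5000,0.0000); lever o_n−o_1 = (10.0428,-1.8966,9.1063)
cross product → J_v[:, 1] = (-4.5532,-7.8863,3.3789)
J_ω[:, 1] = z_1
entry J[0][1] = -4.5532

-4.553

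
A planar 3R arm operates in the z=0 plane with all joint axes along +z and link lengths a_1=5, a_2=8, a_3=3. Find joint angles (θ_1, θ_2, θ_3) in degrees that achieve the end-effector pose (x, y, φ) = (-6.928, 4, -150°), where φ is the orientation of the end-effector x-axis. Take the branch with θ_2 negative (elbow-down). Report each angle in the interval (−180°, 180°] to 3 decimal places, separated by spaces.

wrist centre = target − a_3·(cos φ, sin φ) = (-4.3299, 5.5000)
cos θ_2 = (48.9982−5²−8²)/(2·5·8) = -0.5000; θ_2 = -120.0015° (elbow-down)
β = atan2(5.5000,-4.3299) = 128.2119°; ψ = atan2(-6.9281,0.9998) = -81.7881°
θ_1 = β − ψ = 210.0000°
θ_3 = φ − θ_1 − θ_2 = 120.0015° (wrapped to (-180°,180°])

-150.000 -120.001 120.001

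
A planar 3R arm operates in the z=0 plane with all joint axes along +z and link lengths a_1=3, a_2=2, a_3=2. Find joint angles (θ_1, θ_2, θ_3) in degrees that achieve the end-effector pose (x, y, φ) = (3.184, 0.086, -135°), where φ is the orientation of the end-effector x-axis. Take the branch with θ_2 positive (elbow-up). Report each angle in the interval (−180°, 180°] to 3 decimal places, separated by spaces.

wrist centre = target − a_3·(cos φ, sin φ) = (4.5982, 1.5002)
cos θ_2 = (23.3942−3²−2²)/(2·3·2) = 0.8662; θ_2 = 29.9818° (elbow-up)
β = atan2(1.5002,4.5982) = 18.0694°; ψ = atan2(0.9995,4.7324) = 11.9253°
θ_1 = β − ψ = 6.1441°
θ_3 = φ − θ_1 − θ_2 = -171.1259° (wrapped to (-180°,180°])

6.144 29.982 -171.126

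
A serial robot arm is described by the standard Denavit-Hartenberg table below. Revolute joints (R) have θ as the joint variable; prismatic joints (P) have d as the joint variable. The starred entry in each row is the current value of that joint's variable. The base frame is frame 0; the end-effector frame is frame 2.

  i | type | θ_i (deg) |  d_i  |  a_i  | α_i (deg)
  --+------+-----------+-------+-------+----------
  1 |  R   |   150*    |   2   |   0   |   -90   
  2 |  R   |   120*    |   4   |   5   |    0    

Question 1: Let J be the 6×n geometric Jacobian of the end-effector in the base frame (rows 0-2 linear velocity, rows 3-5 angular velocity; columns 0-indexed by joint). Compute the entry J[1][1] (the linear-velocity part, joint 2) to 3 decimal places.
axis z_1 = (-0.5000,-0.8660,0.0000); lever o_n−o_1 = (0.1651,-4.7141,-4.3301)
cross product → J_v[:, 1] = (3.7500,-2.1651,2.5000)
J_ω[:, 1] = z_1
entry J[1][1] = -2.1651

-2.165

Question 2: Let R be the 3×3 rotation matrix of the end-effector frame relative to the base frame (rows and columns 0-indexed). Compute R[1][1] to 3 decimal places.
-0.433

End-effector y-axis (col 1 of R) = (0.7500,-0.4330,0.5000)
R[1][1] = -0.4330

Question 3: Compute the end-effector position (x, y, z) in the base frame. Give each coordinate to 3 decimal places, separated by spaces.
0.165 -4.714 -2.330

after link 1: o_1 = (0.0000, 0.0000, 2.0000)
after link 2: o_2 = (0.1651, -4.7141, -2.3301)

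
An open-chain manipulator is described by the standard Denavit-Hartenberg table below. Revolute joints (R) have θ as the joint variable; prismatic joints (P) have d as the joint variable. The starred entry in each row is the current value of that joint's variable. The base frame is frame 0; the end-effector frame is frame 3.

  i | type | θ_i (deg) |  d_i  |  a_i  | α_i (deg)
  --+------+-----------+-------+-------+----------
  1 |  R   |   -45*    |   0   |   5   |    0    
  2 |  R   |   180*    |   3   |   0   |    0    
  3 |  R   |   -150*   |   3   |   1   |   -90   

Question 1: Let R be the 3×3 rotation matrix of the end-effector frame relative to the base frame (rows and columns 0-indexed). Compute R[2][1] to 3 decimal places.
-1.000

End-effector y-axis (col 1 of R) = (0.0000,0.0000,-1.0000)
R[2][1] = -1.0000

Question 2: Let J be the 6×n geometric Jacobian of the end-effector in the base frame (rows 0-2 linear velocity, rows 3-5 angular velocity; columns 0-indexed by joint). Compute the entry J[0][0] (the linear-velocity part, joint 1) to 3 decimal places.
3.794

axis z_0 = ẑ; lever o_n−o_0 = (4.5015,-3.7944,6.0000)
cross product → J_v[:, 0] = (3.7944,4.5015,-0.0000)
J_ω[:, 0] = z_0
entry J[0][0] = 3.7944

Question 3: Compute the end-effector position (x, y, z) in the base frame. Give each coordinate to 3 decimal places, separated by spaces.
4.501 -3.794 6.000

after link 1: o_1 = (3.5355, -3.5355, 0.0000)
after link 2: o_2 = (3.5355, -3.5355, 3.0000)
after link 3: o_3 = (4.5015, -3.7944, 6.0000)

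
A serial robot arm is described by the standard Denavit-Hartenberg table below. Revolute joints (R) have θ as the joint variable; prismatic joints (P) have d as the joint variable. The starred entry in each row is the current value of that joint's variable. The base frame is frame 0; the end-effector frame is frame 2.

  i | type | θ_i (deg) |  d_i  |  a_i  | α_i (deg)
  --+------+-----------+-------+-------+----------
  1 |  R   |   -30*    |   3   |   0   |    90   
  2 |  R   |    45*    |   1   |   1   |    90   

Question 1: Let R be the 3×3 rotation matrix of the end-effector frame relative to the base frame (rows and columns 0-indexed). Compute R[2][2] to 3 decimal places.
End-effector z-axis (col 2 of R) = (0.6124,-0.3536,-0.7071)
R[2][2] = -0.7071

-0.707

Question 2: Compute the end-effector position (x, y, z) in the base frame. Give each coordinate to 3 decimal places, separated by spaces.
after link 1: o_1 = (0.0000, 0.0000, 3.0000)
after link 2: o_2 = (0.1124, -1.2196, 3.7071)

0.112 -1.220 3.707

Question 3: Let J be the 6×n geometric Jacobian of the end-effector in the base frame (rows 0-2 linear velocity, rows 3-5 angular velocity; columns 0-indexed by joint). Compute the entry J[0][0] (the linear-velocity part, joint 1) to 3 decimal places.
axis z_0 = ẑ; lever o_n−o_0 = (0.1124,-1.2196,3.7071)
cross product → J_v[:, 0] = (1.2196,0.1124,-0.0000)
J_ω[:, 0] = z_0
entry J[0][0] = 1.2196

1.220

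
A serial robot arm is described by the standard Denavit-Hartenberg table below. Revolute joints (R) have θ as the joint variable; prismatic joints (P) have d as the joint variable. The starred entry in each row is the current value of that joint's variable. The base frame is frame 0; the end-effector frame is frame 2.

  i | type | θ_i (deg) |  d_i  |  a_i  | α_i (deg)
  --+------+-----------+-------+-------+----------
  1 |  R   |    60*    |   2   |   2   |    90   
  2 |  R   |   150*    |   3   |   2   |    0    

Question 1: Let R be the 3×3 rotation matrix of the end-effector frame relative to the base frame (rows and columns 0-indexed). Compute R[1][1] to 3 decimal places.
-0.433

End-effector y-axis (col 1 of R) = (-0.2500,-0.4330,-0.8660)
R[1][1] = -0.4330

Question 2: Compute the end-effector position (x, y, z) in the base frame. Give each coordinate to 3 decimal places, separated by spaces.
after link 1: o_1 = (1.0000, 1.7321, 2.0000)
after link 2: o_2 = (2.7321, -1.2679, 3.0000)

2.732 -1.268 3.000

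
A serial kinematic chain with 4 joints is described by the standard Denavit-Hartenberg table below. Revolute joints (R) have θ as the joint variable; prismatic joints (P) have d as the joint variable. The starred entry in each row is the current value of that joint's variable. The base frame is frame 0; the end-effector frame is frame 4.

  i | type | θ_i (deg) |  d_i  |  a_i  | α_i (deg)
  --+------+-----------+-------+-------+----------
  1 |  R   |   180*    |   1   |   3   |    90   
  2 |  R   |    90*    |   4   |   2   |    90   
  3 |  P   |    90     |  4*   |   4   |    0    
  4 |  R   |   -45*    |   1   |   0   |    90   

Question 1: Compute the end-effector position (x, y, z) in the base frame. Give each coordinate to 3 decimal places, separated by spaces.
after link 1: o_1 = (-3.0000, 0.0000, 1.0000)
after link 2: o_2 = (-3.0000, 4.0000, 3.0000)
after link 3: o_3 = (-7.0000, 8.0000, 3.0000)
after link 4: o_4 = (-8.0000, 8.0000, 3.0000)

-8.000 8.000 3.000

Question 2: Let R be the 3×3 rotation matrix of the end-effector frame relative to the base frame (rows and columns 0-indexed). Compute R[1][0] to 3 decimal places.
0.707

End-effector x-axis (col 0 of R) = (0.0000,0.7071,0.7071)
R[1][0] = 0.7071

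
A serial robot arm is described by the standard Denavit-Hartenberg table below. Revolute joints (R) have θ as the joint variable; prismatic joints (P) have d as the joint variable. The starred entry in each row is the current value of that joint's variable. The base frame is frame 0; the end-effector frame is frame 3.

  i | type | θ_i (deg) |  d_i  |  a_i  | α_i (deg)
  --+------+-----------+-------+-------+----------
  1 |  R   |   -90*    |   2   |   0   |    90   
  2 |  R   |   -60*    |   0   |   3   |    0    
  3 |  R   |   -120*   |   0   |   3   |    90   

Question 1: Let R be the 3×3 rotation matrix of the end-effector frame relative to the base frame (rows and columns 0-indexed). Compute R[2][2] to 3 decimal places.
1.000

End-effector z-axis (col 2 of R) = (-0.0000,0.0000,1.0000)
R[2][2] = 1.0000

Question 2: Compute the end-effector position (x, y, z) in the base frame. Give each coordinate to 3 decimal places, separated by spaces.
-0.000 1.500 -0.598

after link 1: o_1 = (0.0000, 0.0000, 2.0000)
after link 2: o_2 = (-0.0000, -1.5000, -0.5981)
after link 3: o_3 = (-0.0000, 1.5000, -0.5981)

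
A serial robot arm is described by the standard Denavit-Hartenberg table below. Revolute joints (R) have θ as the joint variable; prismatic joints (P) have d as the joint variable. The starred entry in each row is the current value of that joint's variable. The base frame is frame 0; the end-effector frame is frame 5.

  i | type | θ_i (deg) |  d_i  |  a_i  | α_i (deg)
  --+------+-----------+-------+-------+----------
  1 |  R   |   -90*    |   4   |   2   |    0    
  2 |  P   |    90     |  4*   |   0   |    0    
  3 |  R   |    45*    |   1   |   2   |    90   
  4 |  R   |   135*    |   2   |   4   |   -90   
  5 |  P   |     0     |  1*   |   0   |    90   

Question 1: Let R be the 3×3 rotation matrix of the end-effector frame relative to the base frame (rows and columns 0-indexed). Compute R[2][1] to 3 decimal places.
-0.707

End-effector y-axis (col 1 of R) = (-0.5000,-0.5000,-0.7071)
R[2][1] = -0.7071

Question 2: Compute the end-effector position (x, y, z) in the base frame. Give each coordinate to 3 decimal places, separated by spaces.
0.328 -4.500 11.121

after link 1: o_1 = (0.0000, -2.0000, 4.0000)
after link 2: o_2 = (0.0000, -2.0000, 8.0000)
after link 3: o_3 = (1.4142, -0.5858, 9.0000)
after link 4: o_4 = (0.8284, -4.0000, 11.8284)
after link 5: o_5 = (0.3284, -4.5000, 11.1213)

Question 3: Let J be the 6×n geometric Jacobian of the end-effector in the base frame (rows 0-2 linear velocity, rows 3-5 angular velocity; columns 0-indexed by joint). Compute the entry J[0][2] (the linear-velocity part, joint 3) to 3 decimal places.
2.500

axis z_2 = (0.0000,0.0000,1.0000); lever o_n−o_2 = (0.3284,-2.5000,3.1213)
cross product → J_v[:, 2] = (2.5000,0.3284,-0.0000)
J_ω[:, 2] = z_2
entry J[0][2] = 2.5000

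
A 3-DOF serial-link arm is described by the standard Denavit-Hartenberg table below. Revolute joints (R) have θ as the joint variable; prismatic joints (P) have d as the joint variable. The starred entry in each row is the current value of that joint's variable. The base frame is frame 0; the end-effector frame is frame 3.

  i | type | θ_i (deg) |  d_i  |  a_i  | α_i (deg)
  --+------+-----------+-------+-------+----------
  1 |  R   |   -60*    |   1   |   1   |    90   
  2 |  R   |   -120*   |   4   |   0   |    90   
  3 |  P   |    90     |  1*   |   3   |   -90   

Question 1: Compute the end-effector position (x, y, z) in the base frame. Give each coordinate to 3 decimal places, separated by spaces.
-5.995 -3.616 1.500

after link 1: o_1 = (0.5000, -0.8660, 1.0000)
after link 2: o_2 = (-2.9641, -2.8660, 1.0000)
after link 3: o_3 = (-5.9952, -3.6160, 1.5000)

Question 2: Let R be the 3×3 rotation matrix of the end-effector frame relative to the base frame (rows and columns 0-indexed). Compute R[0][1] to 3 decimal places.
End-effector y-axis (col 1 of R) = (0.4330,-0.7500,-0.5000)
R[0][1] = 0.4330

0.433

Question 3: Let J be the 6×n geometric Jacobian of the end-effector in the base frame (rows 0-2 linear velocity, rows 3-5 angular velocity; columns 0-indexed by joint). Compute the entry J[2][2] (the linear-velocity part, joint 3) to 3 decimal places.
0.500

prismatic axis z_2 = (-0.4330,0.7500,0.5000)
J_v[:, 2] = z_2; J_ω[:, 2] = (0,0,0)
entry J[2][2] = 0.5000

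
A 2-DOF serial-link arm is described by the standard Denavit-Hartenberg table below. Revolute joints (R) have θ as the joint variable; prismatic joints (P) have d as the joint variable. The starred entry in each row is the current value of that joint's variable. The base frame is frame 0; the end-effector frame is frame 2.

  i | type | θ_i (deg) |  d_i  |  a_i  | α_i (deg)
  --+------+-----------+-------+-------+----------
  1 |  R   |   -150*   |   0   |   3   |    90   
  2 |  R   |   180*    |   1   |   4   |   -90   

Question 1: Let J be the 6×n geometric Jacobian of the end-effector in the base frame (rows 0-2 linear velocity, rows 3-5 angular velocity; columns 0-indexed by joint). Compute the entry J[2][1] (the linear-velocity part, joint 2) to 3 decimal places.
axis z_1 = (-0.5000,0.8660,0.0000); lever o_n−o_1 = (2.9641,2.8660,0.0000)
cross product → J_v[:, 1] = (0.0000,0.0000,-4.0000)
J_ω[:, 1] = z_1
entry J[2][1] = -4.0000

-4.000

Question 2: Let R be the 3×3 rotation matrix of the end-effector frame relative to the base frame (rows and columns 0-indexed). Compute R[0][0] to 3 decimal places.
0.866

End-effector x-axis (col 0 of R) = (0.8660,0.5000,0.0000)
R[0][0] = 0.8660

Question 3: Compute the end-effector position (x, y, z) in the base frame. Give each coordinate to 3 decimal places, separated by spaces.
after link 1: o_1 = (-2.5981, -1.5000, 0.0000)
after link 2: o_2 = (0.3660, 1.3660, 0.0000)

0.366 1.366 0.000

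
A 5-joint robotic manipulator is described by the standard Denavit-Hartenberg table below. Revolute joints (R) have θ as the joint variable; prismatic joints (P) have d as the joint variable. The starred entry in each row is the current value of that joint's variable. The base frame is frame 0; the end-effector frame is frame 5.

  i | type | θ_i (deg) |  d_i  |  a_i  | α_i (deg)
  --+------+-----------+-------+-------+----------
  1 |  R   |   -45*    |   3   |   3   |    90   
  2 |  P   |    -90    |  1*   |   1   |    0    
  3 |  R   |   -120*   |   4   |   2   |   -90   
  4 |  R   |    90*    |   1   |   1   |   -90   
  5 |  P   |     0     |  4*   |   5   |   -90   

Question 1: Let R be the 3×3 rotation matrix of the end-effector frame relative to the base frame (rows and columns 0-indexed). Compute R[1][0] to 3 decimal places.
0.707

End-effector x-axis (col 0 of R) = (0.7071,0.7071,-0.0000)
R[1][0] = 0.7071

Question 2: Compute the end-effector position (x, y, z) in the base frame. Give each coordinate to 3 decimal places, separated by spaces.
3.700 -2.285 0.134

after link 1: o_1 = (2.1213, -2.1213, 3.0000)
after link 2: o_2 = (1.4142, -2.8284, 2.0000)
after link 3: o_3 = (-2.6390, -4.4321, 3.0000)
after link 4: o_4 = (-2.2854, -3.3714, 2.1340)
after link 5: o_5 = (3.6996, -2.2854, 0.1340)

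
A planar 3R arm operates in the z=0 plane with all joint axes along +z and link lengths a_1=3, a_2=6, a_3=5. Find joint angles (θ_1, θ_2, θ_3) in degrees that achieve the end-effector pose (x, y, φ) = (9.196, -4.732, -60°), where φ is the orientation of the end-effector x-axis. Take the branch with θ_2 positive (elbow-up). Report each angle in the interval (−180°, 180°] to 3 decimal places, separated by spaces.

-66.872 90.003 -83.131

wrist centre = target − a_3·(cos φ, sin φ) = (6.6960, -0.4019)
cos θ_2 = (44.9979−3²−6²)/(2·3·6) = -0.0001; θ_2 = 90.0033° (elbow-up)
β = atan2(-0.4019,6.6960) = -3.4346°; ψ = atan2(6.0000,2.9997) = 63.4376°
θ_1 = β − ψ = -66.8722°
θ_3 = φ − θ_1 − θ_2 = -83.1311° (wrapped to (-180°,180°])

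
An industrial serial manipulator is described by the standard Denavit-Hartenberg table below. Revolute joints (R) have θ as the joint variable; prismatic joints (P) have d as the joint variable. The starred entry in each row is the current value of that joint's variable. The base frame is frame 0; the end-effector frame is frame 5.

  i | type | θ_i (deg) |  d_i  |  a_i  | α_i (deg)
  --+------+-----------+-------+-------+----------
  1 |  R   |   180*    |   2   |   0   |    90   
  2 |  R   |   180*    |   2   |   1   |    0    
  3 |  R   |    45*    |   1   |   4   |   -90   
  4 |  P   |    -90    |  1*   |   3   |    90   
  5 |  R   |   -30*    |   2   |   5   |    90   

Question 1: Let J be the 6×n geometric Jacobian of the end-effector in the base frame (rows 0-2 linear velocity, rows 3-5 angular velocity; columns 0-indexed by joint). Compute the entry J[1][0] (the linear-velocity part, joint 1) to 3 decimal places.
axis z_0 = ẑ; lever o_n−o_0 = (3.4749,10.3301,1.6464)
cross product → J_v[:, 0] = (-10.3301,3.4749,0.0000)
J_ω[:, 0] = z_0
entry J[1][0] = 3.4749

3.475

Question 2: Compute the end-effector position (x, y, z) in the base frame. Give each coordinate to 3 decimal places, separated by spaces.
3.475 10.330 1.646

after link 1: o_1 = (0.0000, 0.0000, 2.0000)
after link 2: o_2 = (1.0000, 2.0000, 2.0000)
after link 3: o_3 = (3.8284, 3.0000, -0.8284)
after link 4: o_4 = (3.1213, 6.0000, -1.5355)
after link 5: o_5 = (3.4749, 10.3301, 1.6464)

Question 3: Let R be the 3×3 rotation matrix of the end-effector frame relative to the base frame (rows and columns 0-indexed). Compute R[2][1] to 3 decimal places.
End-effector y-axis (col 1 of R) = (-0.7071,0.0000,0.7071)
R[2][1] = 0.7071

0.707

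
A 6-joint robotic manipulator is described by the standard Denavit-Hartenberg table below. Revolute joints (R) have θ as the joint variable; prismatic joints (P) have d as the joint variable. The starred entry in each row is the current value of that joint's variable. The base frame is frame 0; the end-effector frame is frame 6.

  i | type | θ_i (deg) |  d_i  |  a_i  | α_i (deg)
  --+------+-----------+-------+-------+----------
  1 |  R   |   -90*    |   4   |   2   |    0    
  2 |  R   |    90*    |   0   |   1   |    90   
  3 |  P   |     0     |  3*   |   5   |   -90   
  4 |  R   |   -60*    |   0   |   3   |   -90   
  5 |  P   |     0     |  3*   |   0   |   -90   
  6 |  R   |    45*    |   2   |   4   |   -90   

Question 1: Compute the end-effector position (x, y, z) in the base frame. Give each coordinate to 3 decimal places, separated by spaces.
after link 1: o_1 = (0.0000, -2.0000, 4.0000)
after link 2: o_2 = (1.0000, -2.0000, 4.0000)
after link 3: o_3 = (6.0000, -5.0000, 4.0000)
after link 4: o_4 = (7.5000, -7.5981, 4.0000)
after link 5: o_5 = (10.0981, -6.0981, 4.0000)
after link 6: o_6 = (9.0628, -9.9618, 2.0000)

9.063 -9.962 2.000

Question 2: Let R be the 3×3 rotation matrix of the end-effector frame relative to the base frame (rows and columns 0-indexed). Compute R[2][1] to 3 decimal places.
1.000

End-effector y-axis (col 1 of R) = (-0.0000,-0.0000,1.0000)
R[2][1] = 1.0000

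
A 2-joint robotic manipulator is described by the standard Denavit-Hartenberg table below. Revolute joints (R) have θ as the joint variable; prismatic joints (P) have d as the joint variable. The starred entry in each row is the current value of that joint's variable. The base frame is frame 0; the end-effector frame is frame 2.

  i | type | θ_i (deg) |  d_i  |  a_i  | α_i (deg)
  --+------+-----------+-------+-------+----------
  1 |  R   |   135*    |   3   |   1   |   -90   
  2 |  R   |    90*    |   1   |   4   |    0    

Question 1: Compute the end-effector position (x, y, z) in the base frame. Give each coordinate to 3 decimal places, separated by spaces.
after link 1: o_1 = (-0.7071, 0.7071, 3.0000)
after link 2: o_2 = (-1.4142, 0.0000, -1.0000)

-1.414 0.000 -1.000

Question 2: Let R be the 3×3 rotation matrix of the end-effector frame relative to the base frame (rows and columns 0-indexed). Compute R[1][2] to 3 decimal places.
-0.707

End-effector z-axis (col 2 of R) = (-0.7071,-0.7071,0.0000)
R[1][2] = -0.7071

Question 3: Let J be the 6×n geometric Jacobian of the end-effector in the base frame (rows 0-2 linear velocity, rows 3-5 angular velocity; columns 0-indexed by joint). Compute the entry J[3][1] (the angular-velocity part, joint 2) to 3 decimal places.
axis z_1 = (-0.7071,-0.7071,0.0000); lever o_n−o_1 = (-0.7071,-0.7071,-4.0000)
cross product → J_v[:, 1] = (2.8284,-2.8284,-0.0000)
J_ω[:, 1] = z_1
entry J[3][1] = -0.7071

-0.707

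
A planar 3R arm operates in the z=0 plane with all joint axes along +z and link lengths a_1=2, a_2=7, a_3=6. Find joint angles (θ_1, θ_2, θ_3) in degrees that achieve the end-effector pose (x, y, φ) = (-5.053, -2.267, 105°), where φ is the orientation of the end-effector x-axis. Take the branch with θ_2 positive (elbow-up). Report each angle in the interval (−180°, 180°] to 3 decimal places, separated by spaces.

wrist centre = target − a_3·(cos φ, sin φ) = (-3.5001, -8.0626)
cos θ_2 = (77.2554−2²−7²)/(2·2·7) = 0.8663; θ_2 = 29.9726° (elbow-up)
β = atan2(-8.0626,-3.5001) = -113.4664°; ψ = atan2(3.4971,8.0638) = 23.4453°
θ_1 = β − ψ = -136.9117°
θ_3 = φ − θ_1 − θ_2 = -148.0609° (wrapped to (-180°,180°])

-136.912 29.973 -148.061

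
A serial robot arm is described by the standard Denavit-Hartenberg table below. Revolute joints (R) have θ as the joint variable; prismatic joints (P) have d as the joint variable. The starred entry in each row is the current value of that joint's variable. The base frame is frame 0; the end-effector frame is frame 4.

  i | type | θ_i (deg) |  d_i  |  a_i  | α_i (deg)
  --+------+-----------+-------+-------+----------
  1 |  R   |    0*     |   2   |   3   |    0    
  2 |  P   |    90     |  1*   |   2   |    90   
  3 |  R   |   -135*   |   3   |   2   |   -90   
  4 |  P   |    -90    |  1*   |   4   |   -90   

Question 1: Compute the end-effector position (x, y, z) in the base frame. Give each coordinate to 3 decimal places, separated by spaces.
after link 1: o_1 = (3.0000, 0.0000, 2.0000)
after link 2: o_2 = (3.0000, 2.0000, 3.0000)
after link 3: o_3 = (6.0000, 0.5858, 1.5858)
after link 4: o_4 = (10.0000, 1.2929, 0.8787)

10.000 1.293 0.879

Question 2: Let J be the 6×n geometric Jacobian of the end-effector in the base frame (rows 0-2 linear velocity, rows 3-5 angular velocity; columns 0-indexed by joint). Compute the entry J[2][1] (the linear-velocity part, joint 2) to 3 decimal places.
prismatic axis z_1 = (0.0000,0.0000,1.0000)
J_v[:, 1] = z_1; J_ω[:, 1] = (0,0,0)
entry J[2][1] = 1.0000

1.000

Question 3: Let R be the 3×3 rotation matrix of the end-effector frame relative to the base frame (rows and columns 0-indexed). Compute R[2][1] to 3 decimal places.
End-effector y-axis (col 1 of R) = (-0.0000,-0.7071,0.7071)
R[2][1] = 0.7071

0.707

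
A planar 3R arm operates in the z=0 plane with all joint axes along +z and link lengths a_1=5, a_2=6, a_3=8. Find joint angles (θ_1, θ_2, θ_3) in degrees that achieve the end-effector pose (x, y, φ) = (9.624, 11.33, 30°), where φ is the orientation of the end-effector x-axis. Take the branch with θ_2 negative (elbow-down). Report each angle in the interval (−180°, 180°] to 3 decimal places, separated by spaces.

wrist centre = target − a_3·(cos φ, sin φ) = (2.6958, 7.3300)
cos θ_2 = (60.9962−5²−6²)/(2·5·6) = -0.0001; θ_2 = -90.0036° (elbow-down)
β = atan2(7.3300,2.6958) = 69.8077°; ψ = atan2(-6.0000,4.9996) = -50.1966°
θ_1 = β − ψ = 120.0043°
θ_3 = φ − θ_1 − θ_2 = -0.0006° (wrapped to (-180°,180°])

120.004 -90.004 -0.001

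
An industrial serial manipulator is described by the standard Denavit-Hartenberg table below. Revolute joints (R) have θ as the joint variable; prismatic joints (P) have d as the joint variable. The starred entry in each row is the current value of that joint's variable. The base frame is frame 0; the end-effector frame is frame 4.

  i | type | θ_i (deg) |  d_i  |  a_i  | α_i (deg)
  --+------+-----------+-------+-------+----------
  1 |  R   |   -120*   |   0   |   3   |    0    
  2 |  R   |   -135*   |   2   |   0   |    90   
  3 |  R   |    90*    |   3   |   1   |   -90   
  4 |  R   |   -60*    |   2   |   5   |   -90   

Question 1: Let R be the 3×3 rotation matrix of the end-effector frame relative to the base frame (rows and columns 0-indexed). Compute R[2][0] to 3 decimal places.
0.500

End-effector x-axis (col 0 of R) = (0.8365,0.2241,0.5000)
R[2][0] = 0.5000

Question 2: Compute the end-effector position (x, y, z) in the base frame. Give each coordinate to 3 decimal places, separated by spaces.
6.098 -2.633 5.500

after link 1: o_1 = (-1.5000, -2.5981, 0.0000)
after link 2: o_2 = (-1.5000, -2.5981, 2.0000)
after link 3: o_3 = (1.3978, -1.8216, 3.0000)
after link 4: o_4 = (6.0980, -2.6328, 5.5000)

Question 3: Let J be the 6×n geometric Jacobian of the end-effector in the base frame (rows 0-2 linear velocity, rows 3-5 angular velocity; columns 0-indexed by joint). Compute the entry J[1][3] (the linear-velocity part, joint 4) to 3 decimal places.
axis z_3 = (0.2588,-0.9659,0.0000); lever o_n−o_3 = (4.7002,-0.8111,2.5000)
cross product → J_v[:, 3] = (-2.4148,-0.6470,4.3301)
J_ω[:, 3] = z_3
entry J[1][3] = -0.6470

-0.647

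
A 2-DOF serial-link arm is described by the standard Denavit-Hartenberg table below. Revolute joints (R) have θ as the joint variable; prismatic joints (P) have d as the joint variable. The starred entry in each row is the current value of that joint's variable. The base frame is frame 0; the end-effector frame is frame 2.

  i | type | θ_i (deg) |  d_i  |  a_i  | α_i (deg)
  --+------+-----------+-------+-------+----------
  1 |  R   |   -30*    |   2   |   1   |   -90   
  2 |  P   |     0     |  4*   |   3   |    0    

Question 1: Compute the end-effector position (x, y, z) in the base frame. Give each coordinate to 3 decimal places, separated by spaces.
5.464 1.464 2.000

after link 1: o_1 = (0.8660, -0.5000, 2.0000)
after link 2: o_2 = (5.4641, 1.4641, 2.0000)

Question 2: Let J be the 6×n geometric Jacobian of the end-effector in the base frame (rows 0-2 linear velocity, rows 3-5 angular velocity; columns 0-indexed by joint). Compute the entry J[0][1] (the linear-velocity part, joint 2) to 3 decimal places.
0.500

prismatic axis z_1 = (0.5000,0.8660,0.0000)
J_v[:, 1] = z_1; J_ω[:, 1] = (0,0,0)
entry J[0][1] = 0.5000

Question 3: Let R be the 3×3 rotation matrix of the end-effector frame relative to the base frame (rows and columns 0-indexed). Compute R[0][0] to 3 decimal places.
End-effector x-axis (col 0 of R) = (0.8660,-0.5000,0.0000)
R[0][0] = 0.8660

0.866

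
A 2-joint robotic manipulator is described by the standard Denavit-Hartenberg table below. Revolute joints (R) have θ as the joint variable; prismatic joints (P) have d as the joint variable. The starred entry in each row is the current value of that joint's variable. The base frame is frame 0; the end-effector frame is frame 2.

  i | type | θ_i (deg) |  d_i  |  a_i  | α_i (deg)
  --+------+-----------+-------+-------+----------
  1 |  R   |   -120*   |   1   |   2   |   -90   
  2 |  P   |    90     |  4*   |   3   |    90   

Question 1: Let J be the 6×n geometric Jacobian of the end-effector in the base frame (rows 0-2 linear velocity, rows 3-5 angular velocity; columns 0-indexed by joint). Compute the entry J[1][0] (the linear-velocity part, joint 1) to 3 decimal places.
axis z_0 = ẑ; lever o_n−o_0 = (2.4641,-3.7321,-2.0000)
cross product → J_v[:, 0] = (3.7321,2.4641,-0.0000)
J_ω[:, 0] = z_0
entry J[1][0] = 2.4641

2.464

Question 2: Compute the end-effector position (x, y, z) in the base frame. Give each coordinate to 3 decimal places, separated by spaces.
2.464 -3.732 -2.000

after link 1: o_1 = (-1.0000, -1.7321, 1.0000)
after link 2: o_2 = (2.4641, -3.7321, -2.0000)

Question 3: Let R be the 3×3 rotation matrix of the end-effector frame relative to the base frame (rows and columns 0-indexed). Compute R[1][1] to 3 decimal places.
End-effector y-axis (col 1 of R) = (0.8660,-0.5000,0.0000)
R[1][1] = -0.5000

-0.500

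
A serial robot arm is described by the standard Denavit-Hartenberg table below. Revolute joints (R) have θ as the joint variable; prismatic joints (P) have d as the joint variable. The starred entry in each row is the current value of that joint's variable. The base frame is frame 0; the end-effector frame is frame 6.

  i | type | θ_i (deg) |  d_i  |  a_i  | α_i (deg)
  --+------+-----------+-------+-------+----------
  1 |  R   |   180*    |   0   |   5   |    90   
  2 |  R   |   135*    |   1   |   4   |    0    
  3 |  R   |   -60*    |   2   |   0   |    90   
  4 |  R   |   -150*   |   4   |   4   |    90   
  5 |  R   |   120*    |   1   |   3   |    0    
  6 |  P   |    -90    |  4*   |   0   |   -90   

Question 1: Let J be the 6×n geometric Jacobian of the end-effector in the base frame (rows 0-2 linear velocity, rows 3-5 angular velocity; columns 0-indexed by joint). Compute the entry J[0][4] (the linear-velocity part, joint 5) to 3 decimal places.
axis z_4 = (0.1294,0.8660,-0.4830); lever o_n−o_4 = (-2.1987,5.0801,-1.8325)
cross product → J_v[:, 4] = (0.8665,1.2990,2.5616)
J_ω[:, 4] = z_4
entry J[0][4] = 0.8665

0.867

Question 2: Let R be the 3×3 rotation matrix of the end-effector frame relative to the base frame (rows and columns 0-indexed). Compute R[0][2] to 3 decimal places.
-0.949

End-effector z-axis (col 2 of R) = (-0.9486,0.2500,0.1941)
R[0][2] = -0.9486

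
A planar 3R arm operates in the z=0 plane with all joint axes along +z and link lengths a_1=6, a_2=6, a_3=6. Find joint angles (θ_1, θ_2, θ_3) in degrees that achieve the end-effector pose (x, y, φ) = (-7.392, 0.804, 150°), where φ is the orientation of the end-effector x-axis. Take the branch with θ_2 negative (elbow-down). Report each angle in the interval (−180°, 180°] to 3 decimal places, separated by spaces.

-59.996 -150.003 -0.000

wrist centre = target − a_3·(cos φ, sin φ) = (-2.1958, -2.1960)
cos θ_2 = (9.6442−6²−6²)/(2·6·6) = -0.8661; θ_2 = -150.0032° (elbow-down)
β = atan2(-2.1960,-2.1958) = -134.9980°; ψ = atan2(-2.9997,0.8037) = -75.0016°
θ_1 = β − ψ = -59.9964°
θ_3 = φ − θ_1 − θ_2 = -0.0004° (wrapped to (-180°,180°])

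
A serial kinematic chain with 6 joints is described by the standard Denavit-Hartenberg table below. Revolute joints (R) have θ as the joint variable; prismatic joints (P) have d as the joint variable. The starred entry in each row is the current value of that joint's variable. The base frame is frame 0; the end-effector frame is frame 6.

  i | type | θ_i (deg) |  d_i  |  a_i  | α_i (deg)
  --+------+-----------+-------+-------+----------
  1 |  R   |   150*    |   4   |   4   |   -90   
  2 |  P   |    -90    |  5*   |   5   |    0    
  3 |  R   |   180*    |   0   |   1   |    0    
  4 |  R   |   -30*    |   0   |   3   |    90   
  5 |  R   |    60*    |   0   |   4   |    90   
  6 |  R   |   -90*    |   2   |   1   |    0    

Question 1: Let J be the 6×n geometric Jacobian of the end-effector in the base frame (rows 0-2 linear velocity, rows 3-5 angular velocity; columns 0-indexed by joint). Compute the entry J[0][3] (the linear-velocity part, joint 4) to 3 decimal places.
axis z_3 = (-0.5000,-0.8660,0.0000); lever o_n−o_3 = (-3.3971,-0.8840,-6.3301)
cross product → J_v[:, 3] = (5.4821,-3.1651,-2.5000)
J_ω[:, 3] = z_3
entry J[0][3] = 5.4821

5.482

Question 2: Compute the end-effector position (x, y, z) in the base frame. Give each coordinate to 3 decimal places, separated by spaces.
after link 1: o_1 = (-3.4641, 2.0000, 4.0000)
after link 2: o_2 = (-5.9641, -2.3301, 9.0000)
after link 3: o_3 = (-5.9641, -2.3301, 8.0000)
after link 4: o_4 = (-7.2631, -1.5801, 5.4019)
after link 5: o_5 = (-9.8612, -4.0801, 3.6699)
after link 6: o_6 = (-9.3612, -3.2141, 1.6699)

-9.361 -3.214 1.670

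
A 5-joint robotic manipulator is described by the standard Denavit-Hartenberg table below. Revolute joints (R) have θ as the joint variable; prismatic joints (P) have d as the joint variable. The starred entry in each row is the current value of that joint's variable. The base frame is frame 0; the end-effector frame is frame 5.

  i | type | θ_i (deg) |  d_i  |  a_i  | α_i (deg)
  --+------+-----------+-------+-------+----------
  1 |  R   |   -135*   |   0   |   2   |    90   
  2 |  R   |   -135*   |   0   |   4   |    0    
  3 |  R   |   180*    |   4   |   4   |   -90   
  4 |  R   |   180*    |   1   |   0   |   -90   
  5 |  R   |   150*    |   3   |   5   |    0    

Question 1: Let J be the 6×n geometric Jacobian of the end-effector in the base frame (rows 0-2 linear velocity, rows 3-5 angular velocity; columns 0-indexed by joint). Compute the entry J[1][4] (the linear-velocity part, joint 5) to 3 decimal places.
0.915

axis z_4 = (-0.7071,0.7071,-0.0000); lever o_n−o_4 = (-5.5364,-1.2937,1.2941)
cross product → J_v[:, 4] = (0.9151,0.9151,4.8296)
J_ω[:, 4] = z_4
entry J[1][4] = 0.9151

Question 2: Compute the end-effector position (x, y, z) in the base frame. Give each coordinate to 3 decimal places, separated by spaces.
-9.279 0.620 2.001

after link 1: o_1 = (-1.4142, -1.4142, 0.0000)
after link 2: o_2 = (0.5858, 0.5858, -2.8284)
after link 3: o_3 = (-4.2426, 1.4142, -0.0000)
after link 4: o_4 = (-3.7426, 1.9142, 0.7071)
after link 5: o_5 = (-9.2790, 0.6205, 2.0012)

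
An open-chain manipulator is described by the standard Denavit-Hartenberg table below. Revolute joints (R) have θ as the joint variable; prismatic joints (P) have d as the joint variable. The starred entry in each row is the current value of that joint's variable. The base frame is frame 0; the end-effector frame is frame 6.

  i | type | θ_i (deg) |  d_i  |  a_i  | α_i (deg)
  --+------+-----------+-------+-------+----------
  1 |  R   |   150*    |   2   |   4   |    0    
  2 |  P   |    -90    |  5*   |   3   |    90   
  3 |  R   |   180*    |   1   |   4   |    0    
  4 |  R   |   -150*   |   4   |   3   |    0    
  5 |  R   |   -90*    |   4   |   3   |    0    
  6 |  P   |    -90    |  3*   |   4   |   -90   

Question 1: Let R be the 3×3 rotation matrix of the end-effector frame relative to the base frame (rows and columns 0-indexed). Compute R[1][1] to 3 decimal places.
0.500

End-effector y-axis (col 1 of R) = (-0.8660,0.5000,-0.0000)
R[1][1] = 0.5000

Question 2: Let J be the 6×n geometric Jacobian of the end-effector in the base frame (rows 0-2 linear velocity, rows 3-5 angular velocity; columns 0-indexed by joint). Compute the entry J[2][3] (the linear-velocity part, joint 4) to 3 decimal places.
axis z_3 = (0.8660,-0.5000,0.0000); lever o_n−o_3 = (9.8433,-4.9510,-3.0981)
cross product → J_v[:, 3] = (1.5490,2.6830,0.6340)
J_ω[:, 3] = z_3
entry J[2][3] = 0.6340

0.634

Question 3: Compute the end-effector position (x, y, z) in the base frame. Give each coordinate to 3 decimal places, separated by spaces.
after link 1: o_1 = (-3.4641, 2.0000, 2.0000)
after link 2: o_2 = (-1.9641, 4.5981, 7.0000)
after link 3: o_3 = (-3.0981, 0.6340, 7.0000)
after link 4: o_4 = (1.6651, 0.8840, 8.5000)
after link 5: o_5 = (5.8792, 0.1830, 5.9019)
after link 6: o_6 = (6.7452, -4.3170, 3.9019)

6.745 -4.317 3.902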